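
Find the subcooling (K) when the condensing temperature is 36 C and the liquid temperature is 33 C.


Subcooling = T_cond - T_liquid
Subcooling = 36 - 33
Subcooling = 3 K

3


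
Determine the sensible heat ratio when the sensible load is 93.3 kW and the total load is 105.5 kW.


SHR = Q_sensible / Q_total
SHR = 93.3 / 105.5
SHR = 0.884

0.884


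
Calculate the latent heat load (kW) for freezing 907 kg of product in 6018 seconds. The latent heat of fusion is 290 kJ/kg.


Q_lat = m * h_fg / t
Q_lat = 907 * 290 / 6018
Q_lat = 43.71 kW

43.71


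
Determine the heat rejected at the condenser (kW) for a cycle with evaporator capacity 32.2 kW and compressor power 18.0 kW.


Q_cond = Q_evap + W
Q_cond = 32.2 + 18.0
Q_cond = 50.2 kW

50.2


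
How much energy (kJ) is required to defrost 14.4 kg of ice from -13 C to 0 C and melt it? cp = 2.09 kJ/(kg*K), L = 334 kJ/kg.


Sensible heat = cp * dT = 2.09 * 13 = 27.17 kJ/kg
Total per kg = 27.17 + 334 = 361.17 kJ/kg
Q = m * total = 14.4 * 361.17
Q = 5200.8 kJ

5200.8


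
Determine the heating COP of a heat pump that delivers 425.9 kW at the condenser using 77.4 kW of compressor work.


COP_hp = Q_cond / W
COP_hp = 425.9 / 77.4
COP_hp = 5.503

5.503


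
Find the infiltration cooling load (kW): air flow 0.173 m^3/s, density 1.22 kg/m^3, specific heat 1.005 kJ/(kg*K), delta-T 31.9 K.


Q = V_dot * rho * cp * dT
Q = 0.173 * 1.22 * 1.005 * 31.9
Q = 6.766 kW

6.766


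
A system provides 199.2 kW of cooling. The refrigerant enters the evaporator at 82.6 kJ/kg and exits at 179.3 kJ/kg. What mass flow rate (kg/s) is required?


dh = 179.3 - 82.6 = 96.7 kJ/kg
m_dot = Q / dh = 199.2 / 96.7 = 2.06 kg/s

2.06


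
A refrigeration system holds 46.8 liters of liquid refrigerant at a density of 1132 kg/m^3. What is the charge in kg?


Charge = V * rho / 1000
Charge = 46.8 * 1132 / 1000
Charge = 52.98 kg

52.98


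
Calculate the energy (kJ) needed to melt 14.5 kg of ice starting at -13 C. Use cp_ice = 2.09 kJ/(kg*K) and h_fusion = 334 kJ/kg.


Sensible heat = cp * dT = 2.09 * 13 = 27.17 kJ/kg
Total per kg = 27.17 + 334 = 361.17 kJ/kg
Q = m * total = 14.5 * 361.17
Q = 5237.0 kJ

5237.0


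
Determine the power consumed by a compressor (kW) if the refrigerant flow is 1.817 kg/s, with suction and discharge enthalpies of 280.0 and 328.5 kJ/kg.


dh = 328.5 - 280.0 = 48.5 kJ/kg
W = m_dot * dh = 1.817 * 48.5 = 88.12 kW

88.12


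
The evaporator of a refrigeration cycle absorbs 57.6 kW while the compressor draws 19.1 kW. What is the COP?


COP = Q_evap / W
COP = 57.6 / 19.1
COP = 3.016

3.016


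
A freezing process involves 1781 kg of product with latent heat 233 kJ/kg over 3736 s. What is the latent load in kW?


Q_lat = m * h_fg / t
Q_lat = 1781 * 233 / 3736
Q_lat = 111.07 kW

111.07


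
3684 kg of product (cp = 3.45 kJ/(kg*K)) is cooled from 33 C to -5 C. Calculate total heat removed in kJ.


dT = 33 - (-5) = 38 K
Q = m * cp * dT = 3684 * 3.45 * 38
Q = 482972 kJ

482972


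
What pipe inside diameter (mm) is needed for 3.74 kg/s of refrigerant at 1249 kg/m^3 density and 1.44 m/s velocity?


A = m_dot / (rho * v) = 3.74 / (1249 * 1.44) = 0.002079441331 m^2
d = sqrt(4*A/pi) * 1000
d = 51.5 mm

51.5


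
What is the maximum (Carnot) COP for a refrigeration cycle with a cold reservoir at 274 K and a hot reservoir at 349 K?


dT = 349 - 274 = 75 K
COP_carnot = T_cold / dT = 274 / 75
COP_carnot = 3.653

3.653


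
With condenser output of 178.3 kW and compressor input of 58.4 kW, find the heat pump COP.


COP_hp = Q_cond / W
COP_hp = 178.3 / 58.4
COP_hp = 3.053

3.053


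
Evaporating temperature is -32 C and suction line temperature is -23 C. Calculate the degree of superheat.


Superheat = T_suction - T_evap
Superheat = -23 - (-32)
Superheat = 9 K

9


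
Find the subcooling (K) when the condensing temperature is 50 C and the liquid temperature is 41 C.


Subcooling = T_cond - T_liquid
Subcooling = 50 - 41
Subcooling = 9 K

9


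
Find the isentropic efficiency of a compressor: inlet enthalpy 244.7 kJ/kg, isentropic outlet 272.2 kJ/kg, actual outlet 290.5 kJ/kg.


dh_ideal = 272.2 - 244.7 = 27.5 kJ/kg
dh_actual = 290.5 - 244.7 = 45.8 kJ/kg
eta_s = dh_ideal / dh_actual = 27.5 / 45.8
eta_s = 0.6004

0.6004


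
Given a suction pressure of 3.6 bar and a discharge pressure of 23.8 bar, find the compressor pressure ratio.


PR = P_high / P_low
PR = 23.8 / 3.6
PR = 6.611

6.611


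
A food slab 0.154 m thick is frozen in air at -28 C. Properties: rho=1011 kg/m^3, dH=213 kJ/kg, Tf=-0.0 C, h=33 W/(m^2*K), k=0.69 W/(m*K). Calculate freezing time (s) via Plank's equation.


dT = -0.0 - (-28) = 28.0 K
term1 = a/(2h) = 0.154/(2*33) = 0.002333333333
term2 = a^2/(8k) = 0.154^2/(8*0.69) = 0.004296376812
t = rho*dH*1000/dT * (term1 + term2)
t = 1011*213*1000/28.0 * (0.002333333333 + 0.004296376812)
t = 50988 s

50988


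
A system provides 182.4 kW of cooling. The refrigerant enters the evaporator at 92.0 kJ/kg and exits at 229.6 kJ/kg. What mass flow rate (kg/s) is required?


dh = 229.6 - 92.0 = 137.6 kJ/kg
m_dot = Q / dh = 182.4 / 137.6 = 1.3256 kg/s

1.3256


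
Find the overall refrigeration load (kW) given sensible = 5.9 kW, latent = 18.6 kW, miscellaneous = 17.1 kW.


Q_total = Q_s + Q_l + Q_misc
Q_total = 5.9 + 18.6 + 17.1
Q_total = 41.6 kW

41.6


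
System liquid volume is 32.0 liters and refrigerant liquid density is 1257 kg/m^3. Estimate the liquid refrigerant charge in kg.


Charge = V * rho / 1000
Charge = 32.0 * 1257 / 1000
Charge = 40.22 kg

40.22


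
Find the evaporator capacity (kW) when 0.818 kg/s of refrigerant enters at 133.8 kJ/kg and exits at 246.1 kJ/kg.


dh = 246.1 - 133.8 = 112.3 kJ/kg
Q_evap = m_dot * dh = 0.818 * 112.3
Q_evap = 91.86 kW

91.86


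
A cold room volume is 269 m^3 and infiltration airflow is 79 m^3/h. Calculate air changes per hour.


ACH = flow / volume
ACH = 79 / 269
ACH = 0.294

0.294


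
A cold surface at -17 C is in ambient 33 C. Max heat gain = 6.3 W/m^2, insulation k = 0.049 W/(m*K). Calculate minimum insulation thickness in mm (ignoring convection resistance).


dT = 33 - (-17) = 50 K
thickness = k * dT / q_max * 1000
thickness = 0.049 * 50 / 6.3 * 1000
thickness = 388.9 mm

388.9


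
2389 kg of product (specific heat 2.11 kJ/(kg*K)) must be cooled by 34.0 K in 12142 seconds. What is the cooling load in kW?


Q = m * cp * dT / t
Q = 2389 * 2.11 * 34.0 / 12142
Q = 14.115 kW

14.115


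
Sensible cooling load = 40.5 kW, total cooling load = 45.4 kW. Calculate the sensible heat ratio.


SHR = Q_sensible / Q_total
SHR = 40.5 / 45.4
SHR = 0.892

0.892


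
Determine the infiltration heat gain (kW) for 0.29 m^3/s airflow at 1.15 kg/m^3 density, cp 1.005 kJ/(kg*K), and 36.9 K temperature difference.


Q = V_dot * rho * cp * dT
Q = 0.29 * 1.15 * 1.005 * 36.9
Q = 12.368 kW

12.368


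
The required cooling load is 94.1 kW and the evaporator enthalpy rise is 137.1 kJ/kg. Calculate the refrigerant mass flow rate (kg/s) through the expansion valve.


m_dot = Q / dh
m_dot = 94.1 / 137.1
m_dot = 0.6864 kg/s

0.6864


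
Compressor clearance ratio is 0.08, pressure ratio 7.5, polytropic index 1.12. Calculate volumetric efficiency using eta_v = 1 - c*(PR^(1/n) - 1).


PR^(1/n) = 7.5^(1/1.12) = 6.04372506
eta_v = 1 - 0.08 * (6.04372506 - 1)
eta_v = 0.5965

0.5965


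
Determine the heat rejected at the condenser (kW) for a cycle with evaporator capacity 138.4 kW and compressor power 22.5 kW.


Q_cond = Q_evap + W
Q_cond = 138.4 + 22.5
Q_cond = 160.9 kW

160.9


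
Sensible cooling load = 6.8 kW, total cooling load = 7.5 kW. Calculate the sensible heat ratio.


SHR = Q_sensible / Q_total
SHR = 6.8 / 7.5
SHR = 0.907

0.907


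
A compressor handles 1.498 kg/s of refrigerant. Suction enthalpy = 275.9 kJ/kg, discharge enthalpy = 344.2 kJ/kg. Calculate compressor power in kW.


dh = 344.2 - 275.9 = 68.3 kJ/kg
W = m_dot * dh = 1.498 * 68.3 = 102.31 kW

102.31


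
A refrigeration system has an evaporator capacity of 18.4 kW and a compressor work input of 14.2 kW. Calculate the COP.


COP = Q_evap / W
COP = 18.4 / 14.2
COP = 1.296

1.296


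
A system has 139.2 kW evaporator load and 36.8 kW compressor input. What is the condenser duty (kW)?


Q_cond = Q_evap + W
Q_cond = 139.2 + 36.8
Q_cond = 176.0 kW

176.0


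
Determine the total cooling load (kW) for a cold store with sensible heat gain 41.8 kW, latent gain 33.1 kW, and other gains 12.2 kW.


Q_total = Q_s + Q_l + Q_misc
Q_total = 41.8 + 33.1 + 12.2
Q_total = 87.1 kW

87.1


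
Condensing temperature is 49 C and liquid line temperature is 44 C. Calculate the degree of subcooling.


Subcooling = T_cond - T_liquid
Subcooling = 49 - 44
Subcooling = 5 K

5


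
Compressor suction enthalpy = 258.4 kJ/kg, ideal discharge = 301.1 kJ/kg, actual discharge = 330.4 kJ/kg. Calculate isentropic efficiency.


dh_ideal = 301.1 - 258.4 = 42.7 kJ/kg
dh_actual = 330.4 - 258.4 = 72.0 kJ/kg
eta_s = dh_ideal / dh_actual = 42.7 / 72.0
eta_s = 0.5931

0.5931


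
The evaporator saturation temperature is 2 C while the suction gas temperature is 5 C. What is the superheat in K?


Superheat = T_suction - T_evap
Superheat = 5 - (2)
Superheat = 3 K

3


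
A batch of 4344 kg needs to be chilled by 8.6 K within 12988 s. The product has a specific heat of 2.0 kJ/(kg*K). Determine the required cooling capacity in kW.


Q = m * cp * dT / t
Q = 4344 * 2.0 * 8.6 / 12988
Q = 5.753 kW

5.753


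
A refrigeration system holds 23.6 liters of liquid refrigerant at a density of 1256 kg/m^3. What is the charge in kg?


Charge = V * rho / 1000
Charge = 23.6 * 1256 / 1000
Charge = 29.64 kg

29.64


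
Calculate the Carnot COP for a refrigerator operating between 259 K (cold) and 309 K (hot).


dT = 309 - 259 = 50 K
COP_carnot = T_cold / dT = 259 / 50
COP_carnot = 5.18

5.18


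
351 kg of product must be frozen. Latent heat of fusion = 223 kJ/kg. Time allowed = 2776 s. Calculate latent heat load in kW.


Q_lat = m * h_fg / t
Q_lat = 351 * 223 / 2776
Q_lat = 28.2 kW

28.2


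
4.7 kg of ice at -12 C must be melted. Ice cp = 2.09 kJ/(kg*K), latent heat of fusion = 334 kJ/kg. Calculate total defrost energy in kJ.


Sensible heat = cp * dT = 2.09 * 12 = 25.08 kJ/kg
Total per kg = 25.08 + 334 = 359.08 kJ/kg
Q = m * total = 4.7 * 359.08
Q = 1687.7 kJ

1687.7


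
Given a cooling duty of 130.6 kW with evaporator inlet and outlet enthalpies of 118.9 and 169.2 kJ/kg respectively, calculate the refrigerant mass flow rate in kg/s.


dh = 169.2 - 118.9 = 50.3 kJ/kg
m_dot = Q / dh = 130.6 / 50.3 = 2.5964 kg/s

2.5964


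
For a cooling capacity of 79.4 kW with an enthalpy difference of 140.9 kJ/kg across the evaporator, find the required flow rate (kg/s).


m_dot = Q / dh
m_dot = 79.4 / 140.9
m_dot = 0.5635 kg/s

0.5635


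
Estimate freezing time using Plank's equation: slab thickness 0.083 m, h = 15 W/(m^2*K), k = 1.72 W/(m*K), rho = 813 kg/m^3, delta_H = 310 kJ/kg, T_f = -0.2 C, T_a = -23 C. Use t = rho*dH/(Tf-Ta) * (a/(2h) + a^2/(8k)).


dT = -0.2 - (-23) = 22.8 K
term1 = a/(2h) = 0.083/(2*15) = 0.002766666667
term2 = a^2/(8k) = 0.083^2/(8*1.72) = 0.0005006540698
t = rho*dH*1000/dT * (term1 + term2)
t = 813*310*1000/22.8 * (0.002766666667 + 0.0005006540698)
t = 36117 s

36117


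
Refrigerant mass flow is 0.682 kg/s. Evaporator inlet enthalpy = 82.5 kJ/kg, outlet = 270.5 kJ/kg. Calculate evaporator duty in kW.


dh = 270.5 - 82.5 = 188.0 kJ/kg
Q_evap = m_dot * dh = 0.682 * 188.0
Q_evap = 128.22 kW

128.22


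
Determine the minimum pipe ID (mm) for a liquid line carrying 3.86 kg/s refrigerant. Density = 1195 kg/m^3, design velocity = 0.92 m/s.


A = m_dot / (rho * v) = 3.86 / (1195 * 0.92) = 0.003511006003 m^2
d = sqrt(4*A/pi) * 1000
d = 66.9 mm

66.9


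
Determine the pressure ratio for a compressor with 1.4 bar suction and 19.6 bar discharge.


PR = P_high / P_low
PR = 19.6 / 1.4
PR = 14.0

14.0


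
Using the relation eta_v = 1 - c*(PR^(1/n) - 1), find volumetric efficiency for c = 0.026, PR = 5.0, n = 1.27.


PR^(1/n) = 5.0^(1/1.27) = 3.55115871
eta_v = 1 - 0.026 * (3.55115871 - 1)
eta_v = 0.9337

0.9337


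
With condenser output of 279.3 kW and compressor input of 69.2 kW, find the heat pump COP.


COP_hp = Q_cond / W
COP_hp = 279.3 / 69.2
COP_hp = 4.036

4.036


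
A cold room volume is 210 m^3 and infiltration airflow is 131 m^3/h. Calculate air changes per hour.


ACH = flow / volume
ACH = 131 / 210
ACH = 0.624

0.624


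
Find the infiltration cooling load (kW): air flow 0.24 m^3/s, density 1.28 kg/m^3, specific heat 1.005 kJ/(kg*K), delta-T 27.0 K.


Q = V_dot * rho * cp * dT
Q = 0.24 * 1.28 * 1.005 * 27.0
Q = 8.336 kW

8.336


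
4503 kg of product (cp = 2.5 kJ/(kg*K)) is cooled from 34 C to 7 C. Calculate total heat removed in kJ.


dT = 34 - (7) = 27 K
Q = m * cp * dT = 4503 * 2.5 * 27
Q = 303953 kJ

303953


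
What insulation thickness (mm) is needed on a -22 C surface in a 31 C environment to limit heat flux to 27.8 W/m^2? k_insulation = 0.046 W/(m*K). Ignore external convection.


dT = 31 - (-22) = 53 K
thickness = k * dT / q_max * 1000
thickness = 0.046 * 53 / 27.8 * 1000
thickness = 87.7 mm

87.7


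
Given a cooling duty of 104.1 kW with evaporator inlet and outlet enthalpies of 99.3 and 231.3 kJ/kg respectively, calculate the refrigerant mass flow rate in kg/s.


dh = 231.3 - 99.3 = 132.0 kJ/kg
m_dot = Q / dh = 104.1 / 132.0 = 0.7886 kg/s

0.7886


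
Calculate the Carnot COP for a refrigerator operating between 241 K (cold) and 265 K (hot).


dT = 265 - 241 = 24 K
COP_carnot = T_cold / dT = 241 / 24
COP_carnot = 10.042

10.042


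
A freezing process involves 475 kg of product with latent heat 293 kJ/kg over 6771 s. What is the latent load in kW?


Q_lat = m * h_fg / t
Q_lat = 475 * 293 / 6771
Q_lat = 20.55 kW

20.55


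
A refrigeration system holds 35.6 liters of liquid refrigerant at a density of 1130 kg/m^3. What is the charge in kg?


Charge = V * rho / 1000
Charge = 35.6 * 1130 / 1000
Charge = 40.23 kg

40.23


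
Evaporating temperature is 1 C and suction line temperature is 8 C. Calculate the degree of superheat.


Superheat = T_suction - T_evap
Superheat = 8 - (1)
Superheat = 7 K

7


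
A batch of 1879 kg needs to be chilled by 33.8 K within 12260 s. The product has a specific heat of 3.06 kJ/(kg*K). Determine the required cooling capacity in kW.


Q = m * cp * dT / t
Q = 1879 * 3.06 * 33.8 / 12260
Q = 15.852 kW

15.852


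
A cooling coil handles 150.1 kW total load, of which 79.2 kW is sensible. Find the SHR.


SHR = Q_sensible / Q_total
SHR = 79.2 / 150.1
SHR = 0.528

0.528


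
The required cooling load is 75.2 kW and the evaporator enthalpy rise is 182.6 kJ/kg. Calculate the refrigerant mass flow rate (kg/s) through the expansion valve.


m_dot = Q / dh
m_dot = 75.2 / 182.6
m_dot = 0.4118 kg/s

0.4118


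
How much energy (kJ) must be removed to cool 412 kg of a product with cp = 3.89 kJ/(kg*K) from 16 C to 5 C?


dT = 16 - (5) = 11 K
Q = m * cp * dT = 412 * 3.89 * 11
Q = 17629 kJ

17629


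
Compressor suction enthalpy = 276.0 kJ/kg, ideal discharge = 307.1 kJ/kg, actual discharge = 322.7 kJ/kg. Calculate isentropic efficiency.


dh_ideal = 307.1 - 276.0 = 31.1 kJ/kg
dh_actual = 322.7 - 276.0 = 46.7 kJ/kg
eta_s = dh_ideal / dh_actual = 31.1 / 46.7
eta_s = 0.666

0.666


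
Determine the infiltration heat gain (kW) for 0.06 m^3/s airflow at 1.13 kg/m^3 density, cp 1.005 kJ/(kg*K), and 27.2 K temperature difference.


Q = V_dot * rho * cp * dT
Q = 0.06 * 1.13 * 1.005 * 27.2
Q = 1.853 kW

1.853


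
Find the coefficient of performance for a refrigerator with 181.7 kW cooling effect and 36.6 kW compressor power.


COP = Q_evap / W
COP = 181.7 / 36.6
COP = 4.964

4.964


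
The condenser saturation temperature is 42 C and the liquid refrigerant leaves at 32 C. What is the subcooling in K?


Subcooling = T_cond - T_liquid
Subcooling = 42 - 32
Subcooling = 10 K

10


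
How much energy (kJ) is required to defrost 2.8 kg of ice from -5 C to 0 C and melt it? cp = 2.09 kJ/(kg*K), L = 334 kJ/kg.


Sensible heat = cp * dT = 2.09 * 5 = 10.45 kJ/kg
Total per kg = 10.45 + 334 = 344.45 kJ/kg
Q = m * total = 2.8 * 344.45
Q = 964.5 kJ

964.5


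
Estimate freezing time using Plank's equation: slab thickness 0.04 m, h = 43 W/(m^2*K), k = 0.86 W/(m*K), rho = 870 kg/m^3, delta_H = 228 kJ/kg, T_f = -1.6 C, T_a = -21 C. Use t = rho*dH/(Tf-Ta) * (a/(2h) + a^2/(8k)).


dT = -1.6 - (-21) = 19.4 K
term1 = a/(2h) = 0.04/(2*43) = 0.0004651162791
term2 = a^2/(8k) = 0.04^2/(8*0.86) = 0.0002325581395
t = rho*dH*1000/dT * (term1 + term2)
t = 870*228*1000/19.4 * (0.0004651162791 + 0.0002325581395)
t = 7134 s

7134


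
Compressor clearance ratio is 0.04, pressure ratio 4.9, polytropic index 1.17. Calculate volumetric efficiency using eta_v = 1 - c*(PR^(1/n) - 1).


PR^(1/n) = 4.9^(1/1.17) = 3.88965587
eta_v = 1 - 0.04 * (3.88965587 - 1)
eta_v = 0.8844

0.8844


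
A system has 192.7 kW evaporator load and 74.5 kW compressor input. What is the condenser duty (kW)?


Q_cond = Q_evap + W
Q_cond = 192.7 + 74.5
Q_cond = 267.2 kW

267.2


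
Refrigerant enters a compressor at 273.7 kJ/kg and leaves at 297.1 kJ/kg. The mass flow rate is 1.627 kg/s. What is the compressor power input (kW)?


dh = 297.1 - 273.7 = 23.4 kJ/kg
W = m_dot * dh = 1.627 * 23.4 = 38.07 kW

38.07


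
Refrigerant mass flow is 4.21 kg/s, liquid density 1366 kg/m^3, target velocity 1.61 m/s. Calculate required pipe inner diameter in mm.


A = m_dot / (rho * v) = 4.21 / (1366 * 1.61) = 0.001914280258 m^2
d = sqrt(4*A/pi) * 1000
d = 49.4 mm

49.4


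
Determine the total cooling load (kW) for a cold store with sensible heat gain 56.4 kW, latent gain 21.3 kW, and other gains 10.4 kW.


Q_total = Q_s + Q_l + Q_misc
Q_total = 56.4 + 21.3 + 10.4
Q_total = 88.1 kW

88.1


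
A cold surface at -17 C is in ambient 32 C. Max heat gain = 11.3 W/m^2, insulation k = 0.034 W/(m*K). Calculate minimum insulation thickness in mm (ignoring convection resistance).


dT = 32 - (-17) = 49 K
thickness = k * dT / q_max * 1000
thickness = 0.034 * 49 / 11.3 * 1000
thickness = 147.4 mm

147.4


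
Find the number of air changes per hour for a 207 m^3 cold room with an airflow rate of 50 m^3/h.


ACH = flow / volume
ACH = 50 / 207
ACH = 0.242

0.242


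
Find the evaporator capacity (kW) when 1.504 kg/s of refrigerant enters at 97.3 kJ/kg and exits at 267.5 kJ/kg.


dh = 267.5 - 97.3 = 170.2 kJ/kg
Q_evap = m_dot * dh = 1.504 * 170.2
Q_evap = 255.98 kW

255.98


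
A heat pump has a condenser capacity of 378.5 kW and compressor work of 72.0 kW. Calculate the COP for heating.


COP_hp = Q_cond / W
COP_hp = 378.5 / 72.0
COP_hp = 5.257

5.257


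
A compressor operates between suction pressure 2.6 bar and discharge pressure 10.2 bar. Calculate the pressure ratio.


PR = P_high / P_low
PR = 10.2 / 2.6
PR = 3.923

3.923


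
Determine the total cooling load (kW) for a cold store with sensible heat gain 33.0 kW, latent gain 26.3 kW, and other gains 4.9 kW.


Q_total = Q_s + Q_l + Q_misc
Q_total = 33.0 + 26.3 + 4.9
Q_total = 64.2 kW

64.2


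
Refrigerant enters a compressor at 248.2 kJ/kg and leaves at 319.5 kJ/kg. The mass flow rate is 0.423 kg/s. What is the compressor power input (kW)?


dh = 319.5 - 248.2 = 71.3 kJ/kg
W = m_dot * dh = 0.423 * 71.3 = 30.16 kW

30.16


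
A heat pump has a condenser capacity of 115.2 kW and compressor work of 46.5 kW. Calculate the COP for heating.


COP_hp = Q_cond / W
COP_hp = 115.2 / 46.5
COP_hp = 2.477

2.477


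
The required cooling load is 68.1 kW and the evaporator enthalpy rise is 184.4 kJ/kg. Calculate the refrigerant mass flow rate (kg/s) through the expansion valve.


m_dot = Q / dh
m_dot = 68.1 / 184.4
m_dot = 0.3693 kg/s

0.3693


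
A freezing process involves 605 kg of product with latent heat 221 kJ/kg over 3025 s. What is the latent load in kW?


Q_lat = m * h_fg / t
Q_lat = 605 * 221 / 3025
Q_lat = 44.2 kW

44.2


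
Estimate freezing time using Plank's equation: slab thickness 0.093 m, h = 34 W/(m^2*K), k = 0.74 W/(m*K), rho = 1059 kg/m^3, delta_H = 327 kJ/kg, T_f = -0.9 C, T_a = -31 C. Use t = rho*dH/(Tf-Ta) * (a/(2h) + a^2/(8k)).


dT = -0.9 - (-31) = 30.1 K
term1 = a/(2h) = 0.093/(2*34) = 0.001367647059
term2 = a^2/(8k) = 0.093^2/(8*0.74) = 0.00146097973
t = rho*dH*1000/dT * (term1 + term2)
t = 1059*327*1000/30.1 * (0.001367647059 + 0.00146097973)
t = 32543 s

32543


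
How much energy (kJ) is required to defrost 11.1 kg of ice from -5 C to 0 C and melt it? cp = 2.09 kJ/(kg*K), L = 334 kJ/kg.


Sensible heat = cp * dT = 2.09 * 5 = 10.45 kJ/kg
Total per kg = 10.45 + 334 = 344.45 kJ/kg
Q = m * total = 11.1 * 344.45
Q = 3823.4 kJ

3823.4


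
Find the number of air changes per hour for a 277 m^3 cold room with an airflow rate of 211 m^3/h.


ACH = flow / volume
ACH = 211 / 277
ACH = 0.762

0.762


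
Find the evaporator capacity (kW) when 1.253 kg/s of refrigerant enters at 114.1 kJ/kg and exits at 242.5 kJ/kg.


dh = 242.5 - 114.1 = 128.4 kJ/kg
Q_evap = m_dot * dh = 1.253 * 128.4
Q_evap = 160.89 kW

160.89


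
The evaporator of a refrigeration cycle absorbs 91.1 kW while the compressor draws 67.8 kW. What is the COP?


COP = Q_evap / W
COP = 91.1 / 67.8
COP = 1.344

1.344


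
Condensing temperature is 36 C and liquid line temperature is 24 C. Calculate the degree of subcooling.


Subcooling = T_cond - T_liquid
Subcooling = 36 - 24
Subcooling = 12 K

12


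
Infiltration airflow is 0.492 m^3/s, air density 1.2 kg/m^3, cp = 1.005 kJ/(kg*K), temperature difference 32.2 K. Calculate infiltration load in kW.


Q = V_dot * rho * cp * dT
Q = 0.492 * 1.2 * 1.005 * 32.2
Q = 19.106 kW

19.106


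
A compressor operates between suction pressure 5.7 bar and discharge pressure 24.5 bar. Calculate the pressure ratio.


PR = P_high / P_low
PR = 24.5 / 5.7
PR = 4.298

4.298


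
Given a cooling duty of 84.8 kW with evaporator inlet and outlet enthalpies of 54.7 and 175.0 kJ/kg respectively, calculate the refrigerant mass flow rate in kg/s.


dh = 175.0 - 54.7 = 120.3 kJ/kg
m_dot = Q / dh = 84.8 / 120.3 = 0.7049 kg/s

0.7049


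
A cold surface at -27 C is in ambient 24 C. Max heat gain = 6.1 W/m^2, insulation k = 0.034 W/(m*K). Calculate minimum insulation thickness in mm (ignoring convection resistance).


dT = 24 - (-27) = 51 K
thickness = k * dT / q_max * 1000
thickness = 0.034 * 51 / 6.1 * 1000
thickness = 284.3 mm

284.3


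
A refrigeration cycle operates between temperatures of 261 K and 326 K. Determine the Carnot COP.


dT = 326 - 261 = 65 K
COP_carnot = T_cold / dT = 261 / 65
COP_carnot = 4.015

4.015


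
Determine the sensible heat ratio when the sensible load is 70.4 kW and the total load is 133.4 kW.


SHR = Q_sensible / Q_total
SHR = 70.4 / 133.4
SHR = 0.528

0.528


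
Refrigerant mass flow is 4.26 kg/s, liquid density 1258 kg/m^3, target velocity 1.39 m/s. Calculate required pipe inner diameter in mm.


A = m_dot / (rho * v) = 4.26 / (1258 * 1.39) = 0.002436206837 m^2
d = sqrt(4*A/pi) * 1000
d = 55.7 mm

55.7


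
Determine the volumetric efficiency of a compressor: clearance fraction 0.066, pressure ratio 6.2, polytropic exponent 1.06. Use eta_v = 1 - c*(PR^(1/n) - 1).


PR^(1/n) = 6.2^(1/1.06) = 5.59164163
eta_v = 1 - 0.066 * (5.59164163 - 1)
eta_v = 0.697

0.697


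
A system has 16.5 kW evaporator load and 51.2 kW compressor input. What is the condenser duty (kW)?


Q_cond = Q_evap + W
Q_cond = 16.5 + 51.2
Q_cond = 67.7 kW

67.7


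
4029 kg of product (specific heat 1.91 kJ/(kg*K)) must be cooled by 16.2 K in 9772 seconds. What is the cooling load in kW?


Q = m * cp * dT / t
Q = 4029 * 1.91 * 16.2 / 9772
Q = 12.757 kW

12.757


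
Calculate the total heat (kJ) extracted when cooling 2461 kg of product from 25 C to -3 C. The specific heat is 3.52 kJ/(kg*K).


dT = 25 - (-3) = 28 K
Q = m * cp * dT = 2461 * 3.52 * 28
Q = 242556 kJ

242556


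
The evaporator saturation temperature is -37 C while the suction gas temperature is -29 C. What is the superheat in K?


Superheat = T_suction - T_evap
Superheat = -29 - (-37)
Superheat = 8 K

8


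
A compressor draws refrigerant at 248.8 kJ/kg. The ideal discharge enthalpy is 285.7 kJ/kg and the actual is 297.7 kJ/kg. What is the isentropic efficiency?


dh_ideal = 285.7 - 248.8 = 36.9 kJ/kg
dh_actual = 297.7 - 248.8 = 48.9 kJ/kg
eta_s = dh_ideal / dh_actual = 36.9 / 48.9
eta_s = 0.7546

0.7546


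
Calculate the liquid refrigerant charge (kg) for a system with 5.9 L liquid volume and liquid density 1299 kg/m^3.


Charge = V * rho / 1000
Charge = 5.9 * 1299 / 1000
Charge = 7.66 kg

7.66


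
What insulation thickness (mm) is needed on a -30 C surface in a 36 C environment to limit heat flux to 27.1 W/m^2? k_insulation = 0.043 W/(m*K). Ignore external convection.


dT = 36 - (-30) = 66 K
thickness = k * dT / q_max * 1000
thickness = 0.043 * 66 / 27.1 * 1000
thickness = 104.7 mm

104.7


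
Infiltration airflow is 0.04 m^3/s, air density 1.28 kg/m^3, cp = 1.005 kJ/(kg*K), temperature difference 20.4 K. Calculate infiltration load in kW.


Q = V_dot * rho * cp * dT
Q = 0.04 * 1.28 * 1.005 * 20.4
Q = 1.05 kW

1.05


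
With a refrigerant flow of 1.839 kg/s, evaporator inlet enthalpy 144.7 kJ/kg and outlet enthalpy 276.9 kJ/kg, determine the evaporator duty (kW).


dh = 276.9 - 144.7 = 132.2 kJ/kg
Q_evap = m_dot * dh = 1.839 * 132.2
Q_evap = 243.12 kW

243.12


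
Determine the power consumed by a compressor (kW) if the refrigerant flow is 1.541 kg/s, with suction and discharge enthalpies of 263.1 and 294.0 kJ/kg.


dh = 294.0 - 263.1 = 30.9 kJ/kg
W = m_dot * dh = 1.541 * 30.9 = 47.62 kW

47.62


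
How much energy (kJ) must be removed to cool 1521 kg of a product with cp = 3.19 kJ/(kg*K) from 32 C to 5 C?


dT = 32 - (5) = 27 K
Q = m * cp * dT = 1521 * 3.19 * 27
Q = 131004 kJ

131004


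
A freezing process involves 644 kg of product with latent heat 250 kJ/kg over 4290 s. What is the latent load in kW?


Q_lat = m * h_fg / t
Q_lat = 644 * 250 / 4290
Q_lat = 37.53 kW

37.53


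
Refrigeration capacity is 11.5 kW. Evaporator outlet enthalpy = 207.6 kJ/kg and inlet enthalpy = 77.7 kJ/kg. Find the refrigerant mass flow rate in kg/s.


dh = 207.6 - 77.7 = 129.9 kJ/kg
m_dot = Q / dh = 11.5 / 129.9 = 0.0885 kg/s

0.0885


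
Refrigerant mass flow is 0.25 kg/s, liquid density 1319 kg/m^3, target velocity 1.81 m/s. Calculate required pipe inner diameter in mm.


A = m_dot / (rho * v) = 0.25 / (1319 * 1.81) = 0.0001047168665 m^2
d = sqrt(4*A/pi) * 1000
d = 11.5 mm

11.5


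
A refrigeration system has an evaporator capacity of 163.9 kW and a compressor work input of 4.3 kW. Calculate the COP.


COP = Q_evap / W
COP = 163.9 / 4.3
COP = 38.116

38.116


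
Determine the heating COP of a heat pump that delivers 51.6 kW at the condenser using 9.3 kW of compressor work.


COP_hp = Q_cond / W
COP_hp = 51.6 / 9.3
COP_hp = 5.548

5.548


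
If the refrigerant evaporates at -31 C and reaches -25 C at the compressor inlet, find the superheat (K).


Superheat = T_suction - T_evap
Superheat = -25 - (-31)
Superheat = 6 K

6


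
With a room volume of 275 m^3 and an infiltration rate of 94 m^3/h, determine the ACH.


ACH = flow / volume
ACH = 94 / 275
ACH = 0.342

0.342


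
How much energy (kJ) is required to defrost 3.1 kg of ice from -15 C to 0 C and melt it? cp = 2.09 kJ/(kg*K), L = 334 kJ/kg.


Sensible heat = cp * dT = 2.09 * 15 = 31.35 kJ/kg
Total per kg = 31.35 + 334 = 365.35 kJ/kg
Q = m * total = 3.1 * 365.35
Q = 1132.6 kJ

1132.6


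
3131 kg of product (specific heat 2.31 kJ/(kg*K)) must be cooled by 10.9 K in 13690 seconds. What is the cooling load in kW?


Q = m * cp * dT / t
Q = 3131 * 2.31 * 10.9 / 13690
Q = 5.759 kW

5.759


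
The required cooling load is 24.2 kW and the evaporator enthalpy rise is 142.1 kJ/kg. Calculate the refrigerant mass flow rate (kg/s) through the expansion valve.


m_dot = Q / dh
m_dot = 24.2 / 142.1
m_dot = 0.1703 kg/s

0.1703


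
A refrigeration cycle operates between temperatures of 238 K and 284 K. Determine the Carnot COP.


dT = 284 - 238 = 46 K
COP_carnot = T_cold / dT = 238 / 46
COP_carnot = 5.174

5.174


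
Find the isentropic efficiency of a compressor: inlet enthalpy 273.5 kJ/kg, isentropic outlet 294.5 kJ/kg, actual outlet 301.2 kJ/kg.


dh_ideal = 294.5 - 273.5 = 21.0 kJ/kg
dh_actual = 301.2 - 273.5 = 27.7 kJ/kg
eta_s = dh_ideal / dh_actual = 21.0 / 27.7
eta_s = 0.7581

0.7581


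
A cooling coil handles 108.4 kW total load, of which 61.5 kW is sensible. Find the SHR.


SHR = Q_sensible / Q_total
SHR = 61.5 / 108.4
SHR = 0.567

0.567


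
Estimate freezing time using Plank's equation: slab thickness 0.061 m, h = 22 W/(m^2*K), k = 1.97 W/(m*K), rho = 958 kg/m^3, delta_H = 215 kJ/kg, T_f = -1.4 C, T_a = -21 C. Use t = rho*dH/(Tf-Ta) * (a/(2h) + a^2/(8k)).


dT = -1.4 - (-21) = 19.6 K
term1 = a/(2h) = 0.061/(2*22) = 0.001386363636
term2 = a^2/(8k) = 0.061^2/(8*1.97) = 0.0002361040609
t = rho*dH*1000/dT * (term1 + term2)
t = 958*215*1000/19.6 * (0.001386363636 + 0.0002361040609)
t = 17050 s

17050


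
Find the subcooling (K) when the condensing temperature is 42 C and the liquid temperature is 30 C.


Subcooling = T_cond - T_liquid
Subcooling = 42 - 30
Subcooling = 12 K

12


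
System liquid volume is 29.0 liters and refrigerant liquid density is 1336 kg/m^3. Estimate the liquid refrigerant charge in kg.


Charge = V * rho / 1000
Charge = 29.0 * 1336 / 1000
Charge = 38.74 kg

38.74


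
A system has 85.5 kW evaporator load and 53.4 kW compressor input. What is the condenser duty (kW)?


Q_cond = Q_evap + W
Q_cond = 85.5 + 53.4
Q_cond = 138.9 kW

138.9


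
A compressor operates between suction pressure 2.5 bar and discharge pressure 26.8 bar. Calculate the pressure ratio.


PR = P_high / P_low
PR = 26.8 / 2.5
PR = 10.72

10.72


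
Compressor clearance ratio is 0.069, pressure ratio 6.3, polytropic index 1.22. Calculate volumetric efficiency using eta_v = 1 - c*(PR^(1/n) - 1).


PR^(1/n) = 6.3^(1/1.22) = 4.52061136
eta_v = 1 - 0.069 * (4.52061136 - 1)
eta_v = 0.7571

0.7571


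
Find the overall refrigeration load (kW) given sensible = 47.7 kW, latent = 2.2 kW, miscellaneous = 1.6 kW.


Q_total = Q_s + Q_l + Q_misc
Q_total = 47.7 + 2.2 + 1.6
Q_total = 51.5 kW

51.5


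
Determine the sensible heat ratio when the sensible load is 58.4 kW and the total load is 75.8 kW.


SHR = Q_sensible / Q_total
SHR = 58.4 / 75.8
SHR = 0.77

0.77


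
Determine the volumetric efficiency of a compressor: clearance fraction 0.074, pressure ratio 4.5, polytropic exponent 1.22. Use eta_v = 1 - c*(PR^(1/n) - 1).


PR^(1/n) = 4.5^(1/1.22) = 3.43099506
eta_v = 1 - 0.074 * (3.43099506 - 1)
eta_v = 0.8201

0.8201


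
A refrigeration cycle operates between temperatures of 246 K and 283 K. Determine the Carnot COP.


dT = 283 - 246 = 37 K
COP_carnot = T_cold / dT = 246 / 37
COP_carnot = 6.649

6.649


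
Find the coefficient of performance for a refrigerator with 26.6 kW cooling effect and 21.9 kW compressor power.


COP = Q_evap / W
COP = 26.6 / 21.9
COP = 1.215

1.215


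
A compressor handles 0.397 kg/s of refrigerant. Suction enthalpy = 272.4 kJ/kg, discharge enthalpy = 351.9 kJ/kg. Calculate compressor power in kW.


dh = 351.9 - 272.4 = 79.5 kJ/kg
W = m_dot * dh = 0.397 * 79.5 = 31.56 kW

31.56


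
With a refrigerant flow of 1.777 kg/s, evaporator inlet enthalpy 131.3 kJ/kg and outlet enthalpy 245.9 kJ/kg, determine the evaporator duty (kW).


dh = 245.9 - 131.3 = 114.6 kJ/kg
Q_evap = m_dot * dh = 1.777 * 114.6
Q_evap = 203.64 kW

203.64


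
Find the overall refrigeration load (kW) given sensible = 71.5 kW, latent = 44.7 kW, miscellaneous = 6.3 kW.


Q_total = Q_s + Q_l + Q_misc
Q_total = 71.5 + 44.7 + 6.3
Q_total = 122.5 kW

122.5


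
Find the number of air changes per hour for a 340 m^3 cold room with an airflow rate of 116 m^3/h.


ACH = flow / volume
ACH = 116 / 340
ACH = 0.341

0.341


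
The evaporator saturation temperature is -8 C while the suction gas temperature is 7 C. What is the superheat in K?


Superheat = T_suction - T_evap
Superheat = 7 - (-8)
Superheat = 15 K

15


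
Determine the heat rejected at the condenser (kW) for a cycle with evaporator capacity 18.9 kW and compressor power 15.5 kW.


Q_cond = Q_evap + W
Q_cond = 18.9 + 15.5
Q_cond = 34.4 kW

34.4


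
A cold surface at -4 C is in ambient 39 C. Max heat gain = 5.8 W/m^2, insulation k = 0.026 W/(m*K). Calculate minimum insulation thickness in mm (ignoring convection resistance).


dT = 39 - (-4) = 43 K
thickness = k * dT / q_max * 1000
thickness = 0.026 * 43 / 5.8 * 1000
thickness = 192.8 mm

192.8


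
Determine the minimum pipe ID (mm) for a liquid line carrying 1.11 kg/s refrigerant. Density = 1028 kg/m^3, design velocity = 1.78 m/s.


A = m_dot / (rho * v) = 1.11 / (1028 * 1.78) = 0.000606610414 m^2
d = sqrt(4*A/pi) * 1000
d = 27.8 mm

27.8


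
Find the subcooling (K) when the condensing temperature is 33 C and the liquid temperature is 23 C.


Subcooling = T_cond - T_liquid
Subcooling = 33 - 23
Subcooling = 10 K

10


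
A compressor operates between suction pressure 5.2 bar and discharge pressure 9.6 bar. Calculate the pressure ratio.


PR = P_high / P_low
PR = 9.6 / 5.2
PR = 1.846

1.846


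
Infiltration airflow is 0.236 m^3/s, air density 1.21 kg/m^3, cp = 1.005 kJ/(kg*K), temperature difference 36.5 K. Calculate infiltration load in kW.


Q = V_dot * rho * cp * dT
Q = 0.236 * 1.21 * 1.005 * 36.5
Q = 10.475 kW

10.475


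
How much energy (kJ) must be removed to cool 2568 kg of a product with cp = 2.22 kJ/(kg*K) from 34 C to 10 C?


dT = 34 - (10) = 24 K
Q = m * cp * dT = 2568 * 2.22 * 24
Q = 136823 kJ

136823


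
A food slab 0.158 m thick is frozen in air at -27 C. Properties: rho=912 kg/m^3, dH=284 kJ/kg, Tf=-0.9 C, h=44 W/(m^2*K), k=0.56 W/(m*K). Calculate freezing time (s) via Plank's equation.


dT = -0.9 - (-27) = 26.1 K
term1 = a/(2h) = 0.158/(2*44) = 0.001795454545
term2 = a^2/(8k) = 0.158^2/(8*0.56) = 0.005572321429
t = rho*dH*1000/dT * (term1 + term2)
t = 912*284*1000/26.1 * (0.001795454545 + 0.005572321429)
t = 73115 s

73115


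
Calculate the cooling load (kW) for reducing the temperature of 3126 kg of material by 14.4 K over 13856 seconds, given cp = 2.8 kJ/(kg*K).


Q = m * cp * dT / t
Q = 3126 * 2.8 * 14.4 / 13856
Q = 9.096 kW

9.096


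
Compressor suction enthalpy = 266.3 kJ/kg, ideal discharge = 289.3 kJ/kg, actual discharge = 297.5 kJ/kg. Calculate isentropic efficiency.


dh_ideal = 289.3 - 266.3 = 23.0 kJ/kg
dh_actual = 297.5 - 266.3 = 31.2 kJ/kg
eta_s = dh_ideal / dh_actual = 23.0 / 31.2
eta_s = 0.7372

0.7372


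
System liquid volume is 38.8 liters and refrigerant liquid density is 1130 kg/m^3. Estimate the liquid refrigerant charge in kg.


Charge = V * rho / 1000
Charge = 38.8 * 1130 / 1000
Charge = 43.84 kg

43.84


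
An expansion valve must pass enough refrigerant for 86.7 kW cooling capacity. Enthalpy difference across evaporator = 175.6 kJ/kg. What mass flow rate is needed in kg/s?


m_dot = Q / dh
m_dot = 86.7 / 175.6
m_dot = 0.4937 kg/s

0.4937


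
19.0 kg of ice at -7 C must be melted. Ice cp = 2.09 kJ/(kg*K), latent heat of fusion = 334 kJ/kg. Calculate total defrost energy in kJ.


Sensible heat = cp * dT = 2.09 * 7 = 14.63 kJ/kg
Total per kg = 14.63 + 334 = 348.63 kJ/kg
Q = m * total = 19.0 * 348.63
Q = 6624.0 kJ

6624.0


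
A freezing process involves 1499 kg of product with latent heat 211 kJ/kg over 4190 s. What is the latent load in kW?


Q_lat = m * h_fg / t
Q_lat = 1499 * 211 / 4190
Q_lat = 75.49 kW

75.49


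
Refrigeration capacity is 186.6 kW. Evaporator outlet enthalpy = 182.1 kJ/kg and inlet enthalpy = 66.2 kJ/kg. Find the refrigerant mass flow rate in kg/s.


dh = 182.1 - 66.2 = 115.9 kJ/kg
m_dot = Q / dh = 186.6 / 115.9 = 1.61 kg/s

1.61


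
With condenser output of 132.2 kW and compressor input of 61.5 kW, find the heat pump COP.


COP_hp = Q_cond / W
COP_hp = 132.2 / 61.5
COP_hp = 2.15

2.15


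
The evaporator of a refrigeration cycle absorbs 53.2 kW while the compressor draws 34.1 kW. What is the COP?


COP = Q_evap / W
COP = 53.2 / 34.1
COP = 1.56

1.56


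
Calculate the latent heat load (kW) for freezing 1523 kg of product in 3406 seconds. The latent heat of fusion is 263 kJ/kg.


Q_lat = m * h_fg / t
Q_lat = 1523 * 263 / 3406
Q_lat = 117.6 kW

117.6


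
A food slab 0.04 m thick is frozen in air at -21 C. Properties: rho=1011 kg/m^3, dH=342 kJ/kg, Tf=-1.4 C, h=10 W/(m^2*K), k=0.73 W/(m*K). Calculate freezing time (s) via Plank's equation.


dT = -1.4 - (-21) = 19.6 K
term1 = a/(2h) = 0.04/(2*10) = 0.002
term2 = a^2/(8k) = 0.04^2/(8*0.73) = 0.0002739726027
t = rho*dH*1000/dT * (term1 + term2)
t = 1011*342*1000/19.6 * (0.002 + 0.0002739726027)
t = 40115 s

40115


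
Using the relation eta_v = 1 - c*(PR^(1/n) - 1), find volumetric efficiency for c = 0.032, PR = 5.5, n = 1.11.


PR^(1/n) = 5.5^(1/1.11) = 4.64508231
eta_v = 1 - 0.032 * (4.64508231 - 1)
eta_v = 0.8834

0.8834


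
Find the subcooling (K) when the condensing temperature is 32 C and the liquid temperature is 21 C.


Subcooling = T_cond - T_liquid
Subcooling = 32 - 21
Subcooling = 11 K

11


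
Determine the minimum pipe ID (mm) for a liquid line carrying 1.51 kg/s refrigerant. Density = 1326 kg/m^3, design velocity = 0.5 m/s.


A = m_dot / (rho * v) = 1.51 / (1326 * 0.5) = 0.002277526395 m^2
d = sqrt(4*A/pi) * 1000
d = 53.9 mm

53.9


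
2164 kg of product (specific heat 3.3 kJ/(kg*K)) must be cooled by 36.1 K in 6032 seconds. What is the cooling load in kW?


Q = m * cp * dT / t
Q = 2164 * 3.3 * 36.1 / 6032
Q = 42.738 kW

42.738


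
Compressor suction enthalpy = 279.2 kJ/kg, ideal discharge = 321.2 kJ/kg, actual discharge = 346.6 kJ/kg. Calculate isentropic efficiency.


dh_ideal = 321.2 - 279.2 = 42.0 kJ/kg
dh_actual = 346.6 - 279.2 = 67.4 kJ/kg
eta_s = dh_ideal / dh_actual = 42.0 / 67.4
eta_s = 0.6231

0.6231


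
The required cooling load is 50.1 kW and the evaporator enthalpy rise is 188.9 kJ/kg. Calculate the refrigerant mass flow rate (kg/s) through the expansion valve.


m_dot = Q / dh
m_dot = 50.1 / 188.9
m_dot = 0.2652 kg/s

0.2652


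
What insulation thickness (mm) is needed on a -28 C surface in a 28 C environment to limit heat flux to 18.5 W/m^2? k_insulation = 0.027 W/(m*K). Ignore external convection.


dT = 28 - (-28) = 56 K
thickness = k * dT / q_max * 1000
thickness = 0.027 * 56 / 18.5 * 1000
thickness = 81.7 mm

81.7


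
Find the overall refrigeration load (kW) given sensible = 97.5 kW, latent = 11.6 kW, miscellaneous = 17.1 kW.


Q_total = Q_s + Q_l + Q_misc
Q_total = 97.5 + 11.6 + 17.1
Q_total = 126.2 kW

126.2


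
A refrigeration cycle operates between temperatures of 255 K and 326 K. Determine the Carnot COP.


dT = 326 - 255 = 71 K
COP_carnot = T_cold / dT = 255 / 71
COP_carnot = 3.592

3.592


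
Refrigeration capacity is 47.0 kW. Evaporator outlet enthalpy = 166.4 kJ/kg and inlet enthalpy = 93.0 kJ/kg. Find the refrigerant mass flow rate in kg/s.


dh = 166.4 - 93.0 = 73.4 kJ/kg
m_dot = Q / dh = 47.0 / 73.4 = 0.6403 kg/s

0.6403


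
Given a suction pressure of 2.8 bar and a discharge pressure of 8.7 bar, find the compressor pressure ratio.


PR = P_high / P_low
PR = 8.7 / 2.8
PR = 3.107

3.107
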